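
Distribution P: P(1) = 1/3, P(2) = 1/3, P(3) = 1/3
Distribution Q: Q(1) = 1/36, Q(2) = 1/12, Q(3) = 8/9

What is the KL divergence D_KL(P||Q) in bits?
1.3900 bits

D_KL(P||Q) = Σ P(x) log₂(P(x)/Q(x))

Computing term by term:
  P(1)·log₂(P(1)/Q(1)) = (1/3)·log₂((1/3)/(1/36)) = 1.19499
  P(2)·log₂(P(2)/Q(2)) = (1/3)·log₂((1/3)/(1/12)) = 0.66667
  P(3)·log₂(P(3)/Q(3)) = (1/3)·log₂((1/3)/(8/9)) = -0.47168

D_KL(P||Q) = 1.19499 + 0.66667 - 0.47168 = 1.38998 ≈ 1.3900 bits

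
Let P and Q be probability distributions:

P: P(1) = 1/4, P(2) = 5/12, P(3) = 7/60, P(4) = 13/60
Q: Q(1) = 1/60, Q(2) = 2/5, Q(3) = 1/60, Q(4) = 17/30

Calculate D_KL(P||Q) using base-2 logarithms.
1.0283 bits

D_KL(P||Q) = Σ P(x) log₂(P(x)/Q(x))

Computing term by term:
  P(1)·log₂(P(1)/Q(1)) = (1/4)·log₂((1/4)/(1/60)) = 0.97672
  P(2)·log₂(P(2)/Q(2)) = (5/12)·log₂((5/12)/(2/5)) = 0.02454
  P(3)·log₂(P(3)/Q(3)) = (7/60)·log₂((7/60)/(1/60)) = 0.32752
  P(4)·log₂(P(4)/Q(4)) = (13/60)·log₂((13/60)/(17/30)) = -0.30052

D_KL(P||Q) = 0.97672 + 0.02454 + 0.32752 - 0.30052 = 1.02826 ≈ 1.0283 bits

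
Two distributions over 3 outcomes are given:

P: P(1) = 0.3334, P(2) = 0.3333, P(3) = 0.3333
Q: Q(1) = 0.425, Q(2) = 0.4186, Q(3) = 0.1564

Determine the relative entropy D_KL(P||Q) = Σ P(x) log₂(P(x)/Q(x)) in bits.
0.1375 bits

D_KL(P||Q) = Σ P(x) log₂(P(x)/Q(x))

Computing term by term:
  P(1)·log₂(P(1)/Q(1)) = 0.3334·log₂(0.3334/0.425) = -0.11676
  P(2)·log₂(P(2)/Q(2)) = 0.3333·log₂(0.3333/0.4186) = -0.10957
  P(3)·log₂(P(3)/Q(3)) = 0.3333·log₂(0.3333/0.1564) = 0.36382

D_KL(P||Q) = -0.11676 - 0.10957 + 0.36382 = 0.13749 ≈ 0.1375 bits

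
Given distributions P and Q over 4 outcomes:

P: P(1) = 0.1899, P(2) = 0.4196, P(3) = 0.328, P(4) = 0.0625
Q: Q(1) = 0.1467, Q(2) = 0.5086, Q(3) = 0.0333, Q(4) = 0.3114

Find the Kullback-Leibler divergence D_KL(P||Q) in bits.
0.8919 bits

D_KL(P||Q) = Σ P(x) log₂(P(x)/Q(x))

Computing term by term:
  P(1)·log₂(P(1)/Q(1)) = 0.1899·log₂(0.1899/0.1467) = 0.07071
  P(2)·log₂(P(2)/Q(2)) = 0.4196·log₂(0.4196/0.5086) = -0.11645
  P(3)·log₂(P(3)/Q(3)) = 0.328·log₂(0.328/0.0333) = 1.08243
  P(4)·log₂(P(4)/Q(4)) = 0.0625·log₂(0.0625/0.3114) = -0.14480

D_KL(P||Q) = 0.07071 - 0.11645 + 1.08243 - 0.14480 = 0.89189 ≈ 0.8919 bits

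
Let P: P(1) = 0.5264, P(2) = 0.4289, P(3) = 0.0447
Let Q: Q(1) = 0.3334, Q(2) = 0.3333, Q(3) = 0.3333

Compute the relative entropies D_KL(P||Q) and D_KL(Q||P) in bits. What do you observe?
D_KL(P||Q) = 0.3733 bits, D_KL(Q||P) = 0.6251 bits. The two directions give different values (D_KL(Q||P) exceeds D_KL(P||Q) by 0.2518 bits): KL divergence is asymmetric.

D_KL(P||Q) = Σ P(x) log₂(P(x)/Q(x))

Computing term by term:
  P(1)·log₂(P(1)/Q(1)) = 0.5264·log₂(0.5264/0.3334) = 0.34685
  P(2)·log₂(P(2)/Q(2)) = 0.4289·log₂(0.4289/0.3333) = 0.15604
  P(3)·log₂(P(3)/Q(3)) = 0.0447·log₂(0.0447/0.3333) = -0.12956

D_KL(P||Q) = 0.34685 + 0.15604 - 0.12956 = 0.37333 ≈ 0.3733 bits

D_KL(Q||P) = Σ Q(x) log₂(Q(x)/P(x))

Computing term by term:
  Q(1)·log₂(Q(1)/P(1)) = 0.3334·log₂(0.3334/0.5264) = -0.21968
  Q(2)·log₂(Q(2)/P(2)) = 0.3333·log₂(0.3333/0.4289) = -0.12126
  Q(3)·log₂(Q(3)/P(3)) = 0.3333·log₂(0.3333/0.0447) = 0.96606

D_KL(Q||P) = -0.21968 - 0.12126 + 0.96606 = 0.62512 ≈ 0.6251 bits

These are NOT equal (difference: 0.2518 bits). KL divergence is asymmetric: D_KL(P||Q) ≠ D_KL(Q||P) in general.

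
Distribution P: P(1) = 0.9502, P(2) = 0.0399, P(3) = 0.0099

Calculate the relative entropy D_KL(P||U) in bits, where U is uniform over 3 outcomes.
1.2636 bits

U(i) = 1/3 for all i

D_KL(P||U) = Σ P(x) log₂(P(x) / (1/3))
           = Σ P(x) log₂(P(x)) + log₂(3)
           = log₂(3) - H(P)

H(P) = -Σ P(x) log₂(P(x)):
  -P(1)·log₂(P(1)) = -(0.9502)·log₂(0.9502) = 0.07003
  -P(2)·log₂(P(2)) = -(0.0399)·log₂(0.0399) = 0.18543
  -P(3)·log₂(P(3)) = -(0.0099)·log₂(0.0099) = 0.06592
H(P) = 0.07003 + 0.18543 + 0.06592 = 0.32138 bits

log₂(3) = 1.58496 bits

D_KL(P||U) = 1.58496 - 0.32138 = 1.26358 ≈ 1.2636 bits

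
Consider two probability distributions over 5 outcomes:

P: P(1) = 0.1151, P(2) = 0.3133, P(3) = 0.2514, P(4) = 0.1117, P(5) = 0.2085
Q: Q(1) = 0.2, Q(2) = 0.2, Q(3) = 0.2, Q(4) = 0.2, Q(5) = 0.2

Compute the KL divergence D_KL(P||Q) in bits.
0.1127 bits

D_KL(P||Q) = Σ P(x) log₂(P(x)/Q(x))

Computing term by term:
  P(1)·log₂(P(1)/Q(1)) = 0.1151·log₂(0.1151/0.2) = -0.09175
  P(2)·log₂(P(2)/Q(2)) = 0.3133·log₂(0.3133/0.2) = 0.20288
  P(3)·log₂(P(3)/Q(3)) = 0.2514·log₂(0.2514/0.2) = 0.08296
  P(4)·log₂(P(4)/Q(4)) = 0.1117·log₂(0.1117/0.2) = -0.09387
  P(5)·log₂(P(5)/Q(5)) = 0.2085·log₂(0.2085/0.2) = 0.01252

D_KL(P||Q) = -0.09175 + 0.20288 + 0.08296 - 0.09387 + 0.01252 = 0.11274 ≈ 0.1127 bits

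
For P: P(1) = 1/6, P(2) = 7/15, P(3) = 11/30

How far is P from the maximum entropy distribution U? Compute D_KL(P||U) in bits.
0.1103 bits

U(i) = 1/3 for all i

D_KL(P||U) = Σ P(x) log₂(P(x) / (1/3))
           = Σ P(x) log₂(P(x)) + log₂(3)
           = log₂(3) - H(P)

H(P) = -Σ P(x) log₂(P(x)):
  -P(1)·log₂(P(1)) = -(1/6)·log₂(1/6) = 0.43083
  -P(2)·log₂(P(2)) = -(7/15)·log₂(7/15) = 0.51312
  -P(3)·log₂(P(3)) = -(11/30)·log₂(11/30) = 0.53073
H(P) = 0.43083 + 0.51312 + 0.53073 = 1.47468 bits

log₂(3) = 1.58496 bits

D_KL(P||U) = 1.58496 - 1.47468 = 0.11028 ≈ 0.1103 bits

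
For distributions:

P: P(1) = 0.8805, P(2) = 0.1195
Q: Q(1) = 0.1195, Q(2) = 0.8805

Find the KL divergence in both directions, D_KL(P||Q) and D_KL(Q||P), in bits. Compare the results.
D_KL(P||Q) = 2.1927 bits, D_KL(Q||P) = 2.1927 bits. The two directions give exactly the same value for this pair.

D_KL(P||Q) = Σ P(x) log₂(P(x)/Q(x))

Computing term by term:
  P(1)·log₂(P(1)/Q(1)) = 0.8805·log₂(0.8805/0.1195) = 2.53700
  P(2)·log₂(P(2)/Q(2)) = 0.1195·log₂(0.1195/0.8805) = -0.34432

D_KL(P||Q) = 2.53700 - 0.34432 = 2.19268 ≈ 2.1927 bits

D_KL(Q||P) = Σ Q(x) log₂(Q(x)/P(x))

Computing term by term:
  Q(1)·log₂(Q(1)/P(1)) = 0.1195·log₂(0.1195/0.8805) = -0.34432
  Q(2)·log₂(Q(2)/P(2)) = 0.8805·log₂(0.8805/0.1195) = 2.53700

D_KL(Q||P) = -0.34432 + 2.53700 = 2.19268 ≈ 2.1927 bits

These ARE equal here. Q is P with outcomes relabeled (Q(1) = P(2), Q(2) = P(1)) by a relabeling that is its own inverse, so the two sums contain exactly the same terms in a different order. This is a special case — KL divergence is not symmetric in general: D_KL(P||Q) ≠ D_KL(Q||P) for most P, Q.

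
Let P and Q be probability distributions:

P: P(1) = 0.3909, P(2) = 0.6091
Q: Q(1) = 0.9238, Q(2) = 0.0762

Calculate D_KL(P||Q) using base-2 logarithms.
1.3416 bits

D_KL(P||Q) = Σ P(x) log₂(P(x)/Q(x))

Computing term by term:
  P(1)·log₂(P(1)/Q(1)) = 0.3909·log₂(0.3909/0.9238) = -0.48502
  P(2)·log₂(P(2)/Q(2)) = 0.6091·log₂(0.6091/0.0762) = 1.82658

D_KL(P||Q) = -0.48502 + 1.82658 = 1.34156 ≈ 1.3416 bits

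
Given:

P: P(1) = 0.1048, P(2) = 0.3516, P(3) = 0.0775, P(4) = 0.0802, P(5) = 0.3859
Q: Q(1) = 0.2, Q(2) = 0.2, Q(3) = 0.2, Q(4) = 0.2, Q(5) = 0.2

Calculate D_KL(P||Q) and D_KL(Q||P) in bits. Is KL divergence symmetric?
D_KL(P||Q) = 0.3427 bits, D_KL(Q||P) = 0.3713 bits. No, KL divergence is not symmetric.

D_KL(P||Q) = Σ P(x) log₂(P(x)/Q(x))

Computing term by term:
  P(1)·log₂(P(1)/Q(1)) = 0.1048·log₂(0.1048/0.2) = -0.09771
  P(2)·log₂(P(2)/Q(2)) = 0.3516·log₂(0.3516/0.2) = 0.28618
  P(3)·log₂(P(3)/Q(3)) = 0.0775·log₂(0.0775/0.2) = -0.10600
  P(4)·log₂(P(4)/Q(4)) = 0.0802·log₂(0.0802/0.2) = -0.10573
  P(5)·log₂(P(5)/Q(5)) = 0.3859·log₂(0.3859/0.2) = 0.36592

D_KL(P||Q) = -0.09771 + 0.28618 - 0.10600 - 0.10573 + 0.36592 = 0.34266 ≈ 0.3427 bits

D_KL(Q||P) = Σ Q(x) log₂(Q(x)/P(x))

Computing term by term:
  Q(1)·log₂(Q(1)/P(1)) = 0.2·log₂(0.2/0.1048) = 0.18647
  Q(2)·log₂(Q(2)/P(2)) = 0.2·log₂(0.2/0.3516) = -0.16279
  Q(3)·log₂(Q(3)/P(3)) = 0.2·log₂(0.2/0.0775) = 0.27355
  Q(4)·log₂(Q(4)/P(4)) = 0.2·log₂(0.2/0.0802) = 0.26367
  Q(5)·log₂(Q(5)/P(5)) = 0.2·log₂(0.2/0.3859) = -0.18965

D_KL(Q||P) = 0.18647 - 0.16279 + 0.27355 + 0.26367 - 0.18965 = 0.37125 ≈ 0.3713 bits

These are NOT equal (difference: 0.0286 bits). KL divergence is asymmetric: D_KL(P||Q) ≠ D_KL(Q||P) in general.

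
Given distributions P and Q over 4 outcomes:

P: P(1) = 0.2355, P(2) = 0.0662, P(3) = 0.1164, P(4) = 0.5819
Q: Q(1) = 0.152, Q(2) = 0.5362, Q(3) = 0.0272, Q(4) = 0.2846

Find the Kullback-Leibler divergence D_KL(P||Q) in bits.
0.7935 bits

D_KL(P||Q) = Σ P(x) log₂(P(x)/Q(x))

Computing term by term:
  P(1)·log₂(P(1)/Q(1)) = 0.2355·log₂(0.2355/0.152) = 0.14875
  P(2)·log₂(P(2)/Q(2)) = 0.0662·log₂(0.0662/0.5362) = -0.19978
  P(3)·log₂(P(3)/Q(3)) = 0.1164·log₂(0.1164/0.0272) = 0.24414
  P(4)·log₂(P(4)/Q(4)) = 0.5819·log₂(0.5819/0.2846) = 0.60043

D_KL(P||Q) = 0.14875 - 0.19978 + 0.24414 + 0.60043 = 0.79354 ≈ 0.7935 bits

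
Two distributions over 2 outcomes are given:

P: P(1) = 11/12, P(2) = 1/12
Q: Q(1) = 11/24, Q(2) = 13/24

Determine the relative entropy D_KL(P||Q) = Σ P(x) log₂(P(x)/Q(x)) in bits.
0.6916 bits

D_KL(P||Q) = Σ P(x) log₂(P(x)/Q(x))

Computing term by term:
  P(1)·log₂(P(1)/Q(1)) = (11/12)·log₂((11/12)/(11/24)) = 0.91667
  P(2)·log₂(P(2)/Q(2)) = (1/12)·log₂((1/12)/(13/24)) = -0.22504

D_KL(P||Q) = 0.91667 - 0.22504 = 0.69163 ≈ 0.6916 bits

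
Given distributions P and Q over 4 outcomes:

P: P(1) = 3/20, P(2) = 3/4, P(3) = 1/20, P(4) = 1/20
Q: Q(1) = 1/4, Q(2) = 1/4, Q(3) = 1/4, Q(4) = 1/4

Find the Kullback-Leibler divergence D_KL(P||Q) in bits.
0.8460 bits

D_KL(P||Q) = Σ P(x) log₂(P(x)/Q(x))

Computing term by term:
  P(1)·log₂(P(1)/Q(1)) = (3/20)·log₂((3/20)/(1/4)) = -0.11054
  P(2)·log₂(P(2)/Q(2)) = (3/4)·log₂((3/4)/(1/4)) = 1.18872
  P(3)·log₂(P(3)/Q(3)) = (1/20)·log₂((1/20)/(1/4)) = -0.11610
  P(4)·log₂(P(4)/Q(4)) = (1/20)·log₂((1/20)/(1/4)) = -0.11610

D_KL(P||Q) = -0.11054 + 1.18872 - 0.11610 - 0.11610 = 0.84598 ≈ 0.8460 bits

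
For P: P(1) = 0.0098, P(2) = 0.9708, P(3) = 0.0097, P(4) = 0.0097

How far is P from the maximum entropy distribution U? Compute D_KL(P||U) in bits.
1.7634 bits

U(i) = 1/4 for all i

D_KL(P||U) = Σ P(x) log₂(P(x) / (1/4))
           = Σ P(x) log₂(P(x)) + log₂(4)
           = log₂(4) - H(P)

H(P) = -Σ P(x) log₂(P(x)):
  -P(1)·log₂(P(1)) = -(0.0098)·log₂(0.0098) = 0.06540
  -P(2)·log₂(P(2)) = -(0.9708)·log₂(0.9708) = 0.04151
  -P(3)·log₂(P(3)) = -(0.0097)·log₂(0.0097) = 0.06487
  -P(4)·log₂(P(4)) = -(0.0097)·log₂(0.0097) = 0.06487
H(P) = 0.06540 + 0.04151 + 0.06487 + 0.06487 = 0.23665 bits

log₂(4) = 2.00000 bits

D_KL(P||U) = 2.00000 - 0.23665 = 1.76335 ≈ 1.7634 bits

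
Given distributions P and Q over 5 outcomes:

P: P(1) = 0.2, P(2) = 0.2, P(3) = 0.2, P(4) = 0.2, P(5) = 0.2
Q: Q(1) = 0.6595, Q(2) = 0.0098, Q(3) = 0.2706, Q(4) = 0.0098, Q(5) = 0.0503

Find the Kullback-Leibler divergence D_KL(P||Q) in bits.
1.7072 bits

D_KL(P||Q) = Σ P(x) log₂(P(x)/Q(x))

Computing term by term:
  P(1)·log₂(P(1)/Q(1)) = 0.2·log₂(0.2/0.6595) = -0.34427
  P(2)·log₂(P(2)/Q(2)) = 0.2·log₂(0.2/0.0098) = 0.87021
  P(3)·log₂(P(3)/Q(3)) = 0.2·log₂(0.2/0.2706) = -0.08723
  P(4)·log₂(P(4)/Q(4)) = 0.2·log₂(0.2/0.0098) = 0.87021
  P(5)·log₂(P(5)/Q(5)) = 0.2·log₂(0.2/0.0503) = 0.39827

D_KL(P||Q) = -0.34427 + 0.87021 - 0.08723 + 0.87021 + 0.39827 = 1.70719 ≈ 1.7072 bits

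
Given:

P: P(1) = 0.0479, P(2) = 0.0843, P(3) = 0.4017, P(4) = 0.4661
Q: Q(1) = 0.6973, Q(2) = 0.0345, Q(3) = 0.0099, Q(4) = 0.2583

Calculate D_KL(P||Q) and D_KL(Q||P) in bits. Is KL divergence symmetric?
D_KL(P||Q) = 2.4666 bits, D_KL(Q||P) = 2.3768 bits. No, KL divergence is not symmetric.

D_KL(P||Q) = Σ P(x) log₂(P(x)/Q(x))

Computing term by term:
  P(1)·log₂(P(1)/Q(1)) = 0.0479·log₂(0.0479/0.6973) = -0.18507
  P(2)·log₂(P(2)/Q(2)) = 0.0843·log₂(0.0843/0.0345) = 0.10866
  P(3)·log₂(P(3)/Q(3)) = 0.4017·log₂(0.4017/0.0099) = 2.14610
  P(4)·log₂(P(4)/Q(4)) = 0.4661·log₂(0.4661/0.2583) = 0.39693

D_KL(P||Q) = -0.18507 + 0.10866 + 2.14610 + 0.39693 = 2.46662 ≈ 2.4666 bits

D_KL(Q||P) = Σ Q(x) log₂(Q(x)/P(x))

Computing term by term:
  Q(1)·log₂(Q(1)/P(1)) = 0.6973·log₂(0.6973/0.0479) = 2.69415
  Q(2)·log₂(Q(2)/P(2)) = 0.0345·log₂(0.0345/0.0843) = -0.04447
  Q(3)·log₂(Q(3)/P(3)) = 0.0099·log₂(0.0099/0.4017) = -0.05289
  Q(4)·log₂(Q(4)/P(4)) = 0.2583·log₂(0.2583/0.4661) = -0.21997

D_KL(Q||P) = 2.69415 - 0.04447 - 0.05289 - 0.21997 = 2.37682 ≈ 2.3768 bits

These are NOT equal (difference: 0.0898 bits). KL divergence is asymmetric: D_KL(P||Q) ≠ D_KL(Q||P) in general.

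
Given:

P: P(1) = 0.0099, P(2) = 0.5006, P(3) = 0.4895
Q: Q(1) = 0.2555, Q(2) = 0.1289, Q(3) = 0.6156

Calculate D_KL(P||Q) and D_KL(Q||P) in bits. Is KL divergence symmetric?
D_KL(P||Q) = 0.7716 bits, D_KL(Q||P) = 1.1495 bits. No, KL divergence is not symmetric.

D_KL(P||Q) = Σ P(x) log₂(P(x)/Q(x))

Computing term by term:
  P(1)·log₂(P(1)/Q(1)) = 0.0099·log₂(0.0099/0.2555) = -0.04643
  P(2)·log₂(P(2)/Q(2)) = 0.5006·log₂(0.5006/0.1289) = 0.97988
  P(3)·log₂(P(3)/Q(3)) = 0.4895·log₂(0.4895/0.6156) = -0.16187

D_KL(P||Q) = -0.04643 + 0.97988 - 0.16187 = 0.77158 ≈ 0.7716 bits

D_KL(Q||P) = Σ Q(x) log₂(Q(x)/P(x))

Computing term by term:
  Q(1)·log₂(Q(1)/P(1)) = 0.2555·log₂(0.2555/0.0099) = 1.19823
  Q(2)·log₂(Q(2)/P(2)) = 0.1289·log₂(0.1289/0.5006) = -0.25231
  Q(3)·log₂(Q(3)/P(3)) = 0.6156·log₂(0.6156/0.4895) = 0.20357

D_KL(Q||P) = 1.19823 - 0.25231 + 0.20357 = 1.14949 ≈ 1.1495 bits

These are NOT equal (difference: 0.3779 bits). KL divergence is asymmetric: D_KL(P||Q) ≠ D_KL(Q||P) in general.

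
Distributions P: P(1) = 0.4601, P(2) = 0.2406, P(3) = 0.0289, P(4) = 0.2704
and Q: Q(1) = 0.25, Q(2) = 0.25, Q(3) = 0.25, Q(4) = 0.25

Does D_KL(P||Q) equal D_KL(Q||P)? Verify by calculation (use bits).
D_KL(P||Q) = 0.3322 bits, D_KL(Q||P) = 0.5437 bits. No — D_KL(P||Q) ≠ D_KL(Q||P) for this pair.

D_KL(P||Q) = Σ P(x) log₂(P(x)/Q(x))

Computing term by term:
  P(1)·log₂(P(1)/Q(1)) = 0.4601·log₂(0.4601/0.25) = 0.40490
  P(2)·log₂(P(2)/Q(2)) = 0.2406·log₂(0.2406/0.25) = -0.01330
  P(3)·log₂(P(3)/Q(3)) = 0.0289·log₂(0.0289/0.25) = -0.08996
  P(4)·log₂(P(4)/Q(4)) = 0.2704·log₂(0.2704/0.25) = 0.03060

D_KL(P||Q) = 0.40490 - 0.01330 - 0.08996 + 0.03060 = 0.33224 ≈ 0.3322 bits

D_KL(Q||P) = Σ Q(x) log₂(Q(x)/P(x))

Computing term by term:
  Q(1)·log₂(Q(1)/P(1)) = 0.25·log₂(0.25/0.4601) = -0.22000
  Q(2)·log₂(Q(2)/P(2)) = 0.25·log₂(0.25/0.2406) = 0.01382
  Q(3)·log₂(Q(3)/P(3)) = 0.25·log₂(0.25/0.0289) = 0.77820
  Q(4)·log₂(Q(4)/P(4)) = 0.25·log₂(0.25/0.2704) = -0.02829

D_KL(Q||P) = -0.22000 + 0.01382 + 0.77820 - 0.02829 = 0.54373 ≈ 0.5437 bits

These are NOT equal (difference: 0.2115 bits). KL divergence is asymmetric: D_KL(P||Q) ≠ D_KL(Q||P) in general.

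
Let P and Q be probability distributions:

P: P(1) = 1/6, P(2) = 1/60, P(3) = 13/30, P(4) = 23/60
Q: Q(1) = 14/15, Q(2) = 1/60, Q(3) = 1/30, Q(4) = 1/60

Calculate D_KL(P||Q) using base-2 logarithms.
2.9233 bits

D_KL(P||Q) = Σ P(x) log₂(P(x)/Q(x))

Computing term by term:
  P(1)·log₂(P(1)/Q(1)) = (1/6)·log₂((1/6)/(14/15)) = -0.41424
  P(2)·log₂(P(2)/Q(2)) = (1/60)·log₂((1/60)/(1/60)) = 0.00000
  P(3)·log₂(P(3)/Q(3)) = (13/30)·log₂((13/30)/(1/30)) = 1.60352
  P(4)·log₂(P(4)/Q(4)) = (23/60)·log₂((23/60)/(1/60)) = 1.73403

D_KL(P||Q) = -0.41424 + 0.00000 + 1.60352 + 1.73403 = 2.92331 ≈ 2.9233 bits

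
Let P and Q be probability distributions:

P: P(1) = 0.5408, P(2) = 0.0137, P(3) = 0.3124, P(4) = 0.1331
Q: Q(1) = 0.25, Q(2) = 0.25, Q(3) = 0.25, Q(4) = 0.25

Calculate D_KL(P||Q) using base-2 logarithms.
0.5240 bits

D_KL(P||Q) = Σ P(x) log₂(P(x)/Q(x))

Computing term by term:
  P(1)·log₂(P(1)/Q(1)) = 0.5408·log₂(0.5408/0.25) = 0.60200
  P(2)·log₂(P(2)/Q(2)) = 0.0137·log₂(0.0137/0.25) = -0.05740
  P(3)·log₂(P(3)/Q(3)) = 0.3124·log₂(0.3124/0.25) = 0.10043
  P(4)·log₂(P(4)/Q(4)) = 0.1331·log₂(0.1331/0.25) = -0.12104

D_KL(P||Q) = 0.60200 - 0.05740 + 0.10043 - 0.12104 = 0.52399 ≈ 0.5240 bits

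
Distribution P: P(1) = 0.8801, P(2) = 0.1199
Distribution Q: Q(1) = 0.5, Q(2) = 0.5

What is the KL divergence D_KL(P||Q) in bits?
0.4709 bits

D_KL(P||Q) = Σ P(x) log₂(P(x)/Q(x))

Computing term by term:
  P(1)·log₂(P(1)/Q(1)) = 0.8801·log₂(0.8801/0.5) = 0.71793
  P(2)·log₂(P(2)/Q(2)) = 0.1199·log₂(0.1199/0.5) = -0.24701

D_KL(P||Q) = 0.71793 - 0.24701 = 0.47092 ≈ 0.4709 bits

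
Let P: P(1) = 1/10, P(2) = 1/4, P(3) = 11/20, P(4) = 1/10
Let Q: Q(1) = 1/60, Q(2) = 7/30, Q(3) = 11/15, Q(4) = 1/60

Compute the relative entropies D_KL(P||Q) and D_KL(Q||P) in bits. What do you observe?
D_KL(P||Q) = 0.3136 bits, D_KL(Q||P) = 0.1950 bits. The two directions give different values (D_KL(P||Q) exceeds D_KL(Q||P) by 0.1186 bits): KL divergence is asymmetric.

D_KL(P||Q) = Σ P(x) log₂(P(x)/Q(x))

Computing term by term:
  P(1)·log₂(P(1)/Q(1)) = (1/10)·log₂((1/10)/(1/60)) = 0.25850
  P(2)·log₂(P(2)/Q(2)) = (1/4)·log₂((1/4)/(7/30)) = 0.02488
  P(3)·log₂(P(3)/Q(3)) = (11/20)·log₂((11/20)/(11/15)) = -0.22827
  P(4)·log₂(P(4)/Q(4)) = (1/10)·log₂((1/10)/(1/60)) = 0.25850

D_KL(P||Q) = 0.25850 + 0.02488 - 0.22827 + 0.25850 = 0.31361 ≈ 0.3136 bits

D_KL(Q||P) = Σ Q(x) log₂(Q(x)/P(x))

Computing term by term:
  Q(1)·log₂(Q(1)/P(1)) = (1/60)·log₂((1/60)/(1/10)) = -0.04308
  Q(2)·log₂(Q(2)/P(2)) = (7/30)·log₂((7/30)/(1/4)) = -0.02322
  Q(3)·log₂(Q(3)/P(3)) = (11/15)·log₂((11/15)/(11/20)) = 0.30436
  Q(4)·log₂(Q(4)/P(4)) = (1/60)·log₂((1/60)/(1/10)) = -0.04308

D_KL(Q||P) = -0.04308 - 0.02322 + 0.30436 - 0.04308 = 0.19498 ≈ 0.1950 bits

These are NOT equal (difference: 0.1186 bits). KL divergence is asymmetric: D_KL(P||Q) ≠ D_KL(Q||P) in general.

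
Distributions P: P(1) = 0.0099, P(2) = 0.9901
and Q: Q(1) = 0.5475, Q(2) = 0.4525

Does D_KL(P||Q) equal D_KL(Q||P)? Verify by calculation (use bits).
D_KL(P||Q) = 1.0612 bits, D_KL(Q||P) = 2.6585 bits. No — D_KL(P||Q) ≠ D_KL(Q||P) for this pair.

D_KL(P||Q) = Σ P(x) log₂(P(x)/Q(x))

Computing term by term:
  P(1)·log₂(P(1)/Q(1)) = 0.0099·log₂(0.0099/0.5475) = -0.05731
  P(2)·log₂(P(2)/Q(2)) = 0.9901·log₂(0.9901/0.4525) = 1.11847

D_KL(P||Q) = -0.05731 + 1.11847 = 1.06116 ≈ 1.0612 bits

D_KL(Q||P) = Σ Q(x) log₂(Q(x)/P(x))

Computing term by term:
  Q(1)·log₂(Q(1)/P(1)) = 0.5475·log₂(0.5475/0.0099) = 3.16963
  Q(2)·log₂(Q(2)/P(2)) = 0.4525·log₂(0.4525/0.9901) = -0.51117

D_KL(Q||P) = 3.16963 - 0.51117 = 2.65846 ≈ 2.6585 bits

These are NOT equal (difference: 1.5973 bits). KL divergence is asymmetric: D_KL(P||Q) ≠ D_KL(Q||P) in general.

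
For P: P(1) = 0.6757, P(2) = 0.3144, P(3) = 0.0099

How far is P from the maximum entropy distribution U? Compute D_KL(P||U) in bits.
0.6121 bits

U(i) = 1/3 for all i

D_KL(P||U) = Σ P(x) log₂(P(x) / (1/3))
           = Σ P(x) log₂(P(x)) + log₂(3)
           = log₂(3) - H(P)

H(P) = -Σ P(x) log₂(P(x)):
  -P(1)·log₂(P(1)) = -(0.6757)·log₂(0.6757) = 0.38214
  -P(2)·log₂(P(2)) = -(0.3144)·log₂(0.3144) = 0.52484
  -P(3)·log₂(P(3)) = -(0.0099)·log₂(0.0099) = 0.06592
H(P) = 0.38214 + 0.52484 + 0.06592 = 0.97290 bits

log₂(3) = 1.58496 bits

D_KL(P||U) = 1.58496 - 0.97290 = 0.61206 ≈ 0.6121 bits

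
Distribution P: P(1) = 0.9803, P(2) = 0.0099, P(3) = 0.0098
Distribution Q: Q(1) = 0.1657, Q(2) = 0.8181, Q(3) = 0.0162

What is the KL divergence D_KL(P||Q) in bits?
2.4440 bits

D_KL(P||Q) = Σ P(x) log₂(P(x)/Q(x))

Computing term by term:
  P(1)·log₂(P(1)/Q(1)) = 0.9803·log₂(0.9803/0.1657) = 2.51413
  P(2)·log₂(P(2)/Q(2)) = 0.0099·log₂(0.0099/0.8181) = -0.06305
  P(3)·log₂(P(3)/Q(3)) = 0.0098·log₂(0.0098/0.0162) = -0.00711

D_KL(P||Q) = 2.51413 - 0.06305 - 0.00711 = 2.44397 ≈ 2.4440 bits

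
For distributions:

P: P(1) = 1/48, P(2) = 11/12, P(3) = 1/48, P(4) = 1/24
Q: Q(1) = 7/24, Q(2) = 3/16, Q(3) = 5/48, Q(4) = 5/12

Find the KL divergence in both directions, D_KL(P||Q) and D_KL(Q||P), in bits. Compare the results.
D_KL(P||Q) = 1.8326 bits, D_KL(Q||P) = 2.3072 bits. D_KL(Q||P) is larger than D_KL(P||Q) by 0.4746 bits; the two directions differ.

D_KL(P||Q) = Σ P(x) log₂(P(x)/Q(x))

Computing term by term:
  P(1)·log₂(P(1)/Q(1)) = (1/48)·log₂((1/48)/(7/24)) = -0.07932
  P(2)·log₂(P(2)/Q(2)) = (11/12)·log₂((11/12)/(3/16)) = 2.09871
  P(3)·log₂(P(3)/Q(3)) = (1/48)·log₂((1/48)/(5/48)) = -0.04837
  P(4)·log₂(P(4)/Q(4)) = (1/24)·log₂((1/24)/(5/12)) = -0.13841

D_KL(P||Q) = -0.07932 + 2.09871 - 0.04837 - 0.13841 = 1.83261 ≈ 1.8326 bits

D_KL(Q||P) = Σ Q(x) log₂(Q(x)/P(x))

Computing term by term:
  Q(1)·log₂(Q(1)/P(1)) = (7/24)·log₂((7/24)/(1/48)) = 1.11048
  Q(2)·log₂(Q(2)/P(2)) = (3/16)·log₂((3/16)/(11/12)) = -0.42928
  Q(3)·log₂(Q(3)/P(3)) = (5/48)·log₂((5/48)/(1/48)) = 0.24187
  Q(4)·log₂(Q(4)/P(4)) = (5/12)·log₂((5/12)/(1/24)) = 1.38414

D_KL(Q||P) = 1.11048 - 0.42928 + 0.24187 + 1.38414 = 2.30721 ≈ 2.3072 bits

These are NOT equal (difference: 0.4746 bits). KL divergence is asymmetric: D_KL(P||Q) ≠ D_KL(Q||P) in general.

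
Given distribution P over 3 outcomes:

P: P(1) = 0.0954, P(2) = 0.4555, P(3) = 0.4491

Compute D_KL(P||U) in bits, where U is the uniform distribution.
0.2262 bits

U(i) = 1/3 for all i

D_KL(P||U) = Σ P(x) log₂(P(x) / (1/3))
           = Σ P(x) log₂(P(x)) + log₂(3)
           = log₂(3) - H(P)

H(P) = -Σ P(x) log₂(P(x)):
  -P(1)·log₂(P(1)) = -(0.0954)·log₂(0.0954) = 0.32339
  -P(2)·log₂(P(2)) = -(0.4555)·log₂(0.4555) = 0.51675
  -P(3)·log₂(P(3)) = -(0.4491)·log₂(0.4491) = 0.51866
H(P) = 0.32339 + 0.51675 + 0.51866 = 1.35880 bits

log₂(3) = 1.58496 bits

D_KL(P||U) = 1.58496 - 1.35880 = 0.22616 ≈ 0.2262 bits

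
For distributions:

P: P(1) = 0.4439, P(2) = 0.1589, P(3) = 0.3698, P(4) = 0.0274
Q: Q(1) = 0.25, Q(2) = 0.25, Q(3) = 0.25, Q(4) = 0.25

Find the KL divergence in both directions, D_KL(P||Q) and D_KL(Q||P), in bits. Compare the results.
D_KL(P||Q) = 0.3853 bits, D_KL(Q||P) = 0.6126 bits. D_KL(Q||P) is larger than D_KL(P||Q) by 0.2273 bits; the two directions differ.

D_KL(P||Q) = Σ P(x) log₂(P(x)/Q(x))

Computing term by term:
  P(1)·log₂(P(1)/Q(1)) = 0.4439·log₂(0.4439/0.25) = 0.36769
  P(2)·log₂(P(2)/Q(2)) = 0.1589·log₂(0.1589/0.25) = -0.10389
  P(3)·log₂(P(3)/Q(3)) = 0.3698·log₂(0.3698/0.25) = 0.20887
  P(4)·log₂(P(4)/Q(4)) = 0.0274·log₂(0.0274/0.25) = -0.08740

D_KL(P||Q) = 0.36769 - 0.10389 + 0.20887 - 0.08740 = 0.38527 ≈ 0.3853 bits

D_KL(Q||P) = Σ Q(x) log₂(Q(x)/P(x))

Computing term by term:
  Q(1)·log₂(Q(1)/P(1)) = 0.25·log₂(0.25/0.4439) = -0.20708
  Q(2)·log₂(Q(2)/P(2)) = 0.25·log₂(0.25/0.1589) = 0.16345
  Q(3)·log₂(Q(3)/P(3)) = 0.25·log₂(0.25/0.3698) = -0.14120
  Q(4)·log₂(Q(4)/P(4)) = 0.25·log₂(0.25/0.0274) = 0.79742

D_KL(Q||P) = -0.20708 + 0.16345 - 0.14120 + 0.79742 = 0.61259 ≈ 0.6126 bits

These are NOT equal (difference: 0.2273 bits). KL divergence is asymmetric: D_KL(P||Q) ≠ D_KL(Q||P) in general.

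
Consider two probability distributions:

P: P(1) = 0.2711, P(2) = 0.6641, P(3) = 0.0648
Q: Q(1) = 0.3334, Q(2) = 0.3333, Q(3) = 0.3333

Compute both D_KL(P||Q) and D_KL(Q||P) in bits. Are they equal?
D_KL(P||Q) = 0.4265 bits, D_KL(Q||P) = 0.5555 bits. No, they are not equal.

D_KL(P||Q) = Σ P(x) log₂(P(x)/Q(x))

Computing term by term:
  P(1)·log₂(P(1)/Q(1)) = 0.2711·log₂(0.2711/0.3334) = -0.08090
  P(2)·log₂(P(2)/Q(2)) = 0.6641·log₂(0.6641/0.3333) = 0.66050
  P(3)·log₂(P(3)/Q(3)) = 0.0648·log₂(0.0648/0.3333) = -0.15311

D_KL(P||Q) = -0.08090 + 0.66050 - 0.15311 = 0.42649 ≈ 0.4265 bits

D_KL(Q||P) = Σ Q(x) log₂(Q(x)/P(x))

Computing term by term:
  Q(1)·log₂(Q(1)/P(1)) = 0.3334·log₂(0.3334/0.2711) = 0.09950
  Q(2)·log₂(Q(2)/P(2)) = 0.3333·log₂(0.3333/0.6641) = -0.33149
  Q(3)·log₂(Q(3)/P(3)) = 0.3333·log₂(0.3333/0.0648) = 0.78751

D_KL(Q||P) = 0.09950 - 0.33149 + 0.78751 = 0.55552 ≈ 0.5555 bits

These are NOT equal (difference: 0.1290 bits). KL divergence is asymmetric: D_KL(P||Q) ≠ D_KL(Q||P) in general.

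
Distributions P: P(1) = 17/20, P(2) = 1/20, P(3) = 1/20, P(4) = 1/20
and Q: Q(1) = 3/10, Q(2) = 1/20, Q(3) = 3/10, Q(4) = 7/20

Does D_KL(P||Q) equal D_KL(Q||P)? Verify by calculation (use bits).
D_KL(P||Q) = 1.0075 bits, D_KL(Q||P) = 1.3073 bits. No — D_KL(P||Q) ≠ D_KL(Q||P) for this pair.

D_KL(P||Q) = Σ P(x) log₂(P(x)/Q(x))

Computing term by term:
  P(1)·log₂(P(1)/Q(1)) = (17/20)·log₂((17/20)/(3/10)) = 1.27713
  P(2)·log₂(P(2)/Q(2)) = (1/20)·log₂((1/20)/(1/20)) = 0.00000
  P(3)·log₂(P(3)/Q(3)) = (1/20)·log₂((1/20)/(3/10)) = -0.12925
  P(4)·log₂(P(4)/Q(4)) = (1/20)·log₂((1/20)/(7/20)) = -0.14037

D_KL(P||Q) = 1.27713 + 0.00000 - 0.12925 - 0.14037 = 1.00751 ≈ 1.0075 bits

D_KL(Q||P) = Σ Q(x) log₂(Q(x)/P(x))

Computing term by term:
  Q(1)·log₂(Q(1)/P(1)) = (3/10)·log₂((3/10)/(17/20)) = -0.45075
  Q(2)·log₂(Q(2)/P(2)) = (1/20)·log₂((1/20)/(1/20)) = 0.00000
  Q(3)·log₂(Q(3)/P(3)) = (3/10)·log₂((3/10)/(1/20)) = 0.77549
  Q(4)·log₂(Q(4)/P(4)) = (7/20)·log₂((7/20)/(1/20)) = 0.98257

D_KL(Q||P) = -0.45075 + 0.00000 + 0.77549 + 0.98257 = 1.30731 ≈ 1.3073 bits

These are NOT equal (difference: 0.2998 bits). KL divergence is asymmetric: D_KL(P||Q) ≠ D_KL(Q||P) in general.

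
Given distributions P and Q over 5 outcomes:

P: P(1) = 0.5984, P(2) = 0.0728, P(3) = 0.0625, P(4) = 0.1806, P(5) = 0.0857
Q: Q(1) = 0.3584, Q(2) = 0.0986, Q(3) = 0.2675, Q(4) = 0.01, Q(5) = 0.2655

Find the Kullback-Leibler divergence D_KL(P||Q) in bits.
0.8937 bits

D_KL(P||Q) = Σ P(x) log₂(P(x)/Q(x))

Computing term by term:
  P(1)·log₂(P(1)/Q(1)) = 0.5984·log₂(0.5984/0.3584) = 0.44254
  P(2)·log₂(P(2)/Q(2)) = 0.0728·log₂(0.0728/0.0986) = -0.03186
  P(3)·log₂(P(3)/Q(3)) = 0.0625·log₂(0.0625/0.2675) = -0.13110
  P(4)·log₂(P(4)/Q(4)) = 0.1806·log₂(0.1806/0.01) = 0.75396
  P(5)·log₂(P(5)/Q(5)) = 0.0857·log₂(0.0857/0.2655) = -0.13981

D_KL(P||Q) = 0.44254 - 0.03186 - 0.13110 + 0.75396 - 0.13981 = 0.89373 ≈ 0.8937 bits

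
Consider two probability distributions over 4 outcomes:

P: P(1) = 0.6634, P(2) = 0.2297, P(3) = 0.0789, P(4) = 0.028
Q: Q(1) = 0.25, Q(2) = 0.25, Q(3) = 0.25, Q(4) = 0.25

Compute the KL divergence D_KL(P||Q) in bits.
0.6863 bits

D_KL(P||Q) = Σ P(x) log₂(P(x)/Q(x))

Computing term by term:
  P(1)·log₂(P(1)/Q(1)) = 0.6634·log₂(0.6634/0.25) = 0.93403
  P(2)·log₂(P(2)/Q(2)) = 0.2297·log₂(0.2297/0.25) = -0.02806
  P(3)·log₂(P(3)/Q(3)) = 0.0789·log₂(0.0789/0.25) = -0.13128
  P(4)·log₂(P(4)/Q(4)) = 0.028·log₂(0.028/0.25) = -0.08844

D_KL(P||Q) = 0.93403 - 0.02806 - 0.13128 - 0.08844 = 0.68625 ≈ 0.6863 bits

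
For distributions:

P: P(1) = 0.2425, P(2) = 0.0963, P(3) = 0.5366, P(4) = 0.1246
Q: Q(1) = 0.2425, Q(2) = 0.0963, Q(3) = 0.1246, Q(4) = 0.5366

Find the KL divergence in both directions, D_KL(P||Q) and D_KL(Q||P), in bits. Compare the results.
D_KL(P||Q) = 0.8679 bits, D_KL(Q||P) = 0.8679 bits. The two directions give exactly the same value for this pair.

D_KL(P||Q) = Σ P(x) log₂(P(x)/Q(x))

Computing term by term:
  P(1)·log₂(P(1)/Q(1)) = 0.2425·log₂(0.2425/0.2425) = 0.00000
  P(2)·log₂(P(2)/Q(2)) = 0.0963·log₂(0.0963/0.0963) = 0.00000
  P(3)·log₂(P(3)/Q(3)) = 0.5366·log₂(0.5366/0.1246) = 1.13037
  P(4)·log₂(P(4)/Q(4)) = 0.1246·log₂(0.1246/0.5366) = -0.26248

D_KL(P||Q) = 0.00000 + 0.00000 + 1.13037 - 0.26248 = 0.86789 ≈ 0.8679 bits

D_KL(Q||P) = Σ Q(x) log₂(Q(x)/P(x))

Computing term by term:
  Q(1)·log₂(Q(1)/P(1)) = 0.2425·log₂(0.2425/0.2425) = 0.00000
  Q(2)·log₂(Q(2)/P(2)) = 0.0963·log₂(0.0963/0.0963) = 0.00000
  Q(3)·log₂(Q(3)/P(3)) = 0.1246·log₂(0.1246/0.5366) = -0.26248
  Q(4)·log₂(Q(4)/P(4)) = 0.5366·log₂(0.5366/0.1246) = 1.13037

D_KL(Q||P) = 0.00000 + 0.00000 - 0.26248 + 1.13037 = 0.86789 ≈ 0.8679 bits

These ARE equal here. Q is P with outcomes relabeled (Q(3) = P(4), Q(4) = P(3)) by a relabeling that is its own inverse, so the two sums contain exactly the same terms in a different order. This is a special case — KL divergence is not symmetric in general: D_KL(P||Q) ≠ D_KL(Q||P) for most P, Q.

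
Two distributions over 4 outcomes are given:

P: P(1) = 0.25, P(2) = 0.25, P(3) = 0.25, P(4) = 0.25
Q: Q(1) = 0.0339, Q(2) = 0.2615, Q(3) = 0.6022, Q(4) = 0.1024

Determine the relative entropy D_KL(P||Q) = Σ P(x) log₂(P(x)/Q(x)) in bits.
0.7093 bits

D_KL(P||Q) = Σ P(x) log₂(P(x)/Q(x))

Computing term by term:
  P(1)·log₂(P(1)/Q(1)) = 0.25·log₂(0.25/0.0339) = 0.72064
  P(2)·log₂(P(2)/Q(2)) = 0.25·log₂(0.25/0.2615) = -0.01622
  P(3)·log₂(P(3)/Q(3)) = 0.25·log₂(0.25/0.6022) = -0.31708
  P(4)·log₂(P(4)/Q(4)) = 0.25·log₂(0.25/0.1024) = 0.32193

D_KL(P||Q) = 0.72064 - 0.01622 - 0.31708 + 0.32193 = 0.70927 ≈ 0.7093 bits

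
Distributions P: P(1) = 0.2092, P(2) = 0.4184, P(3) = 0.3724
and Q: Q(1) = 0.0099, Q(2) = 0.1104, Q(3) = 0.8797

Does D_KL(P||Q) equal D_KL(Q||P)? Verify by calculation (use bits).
D_KL(P||Q) = 1.2631 bits, D_KL(Q||P) = 0.8352 bits. No — D_KL(P||Q) ≠ D_KL(Q||P) for this pair.

D_KL(P||Q) = Σ P(x) log₂(P(x)/Q(x))

Computing term by term:
  P(1)·log₂(P(1)/Q(1)) = 0.2092·log₂(0.2092/0.0099) = 0.92075
  P(2)·log₂(P(2)/Q(2)) = 0.4184·log₂(0.4184/0.1104) = 0.80422
  P(3)·log₂(P(3)/Q(3)) = 0.3724·log₂(0.3724/0.8797) = -0.46184

D_KL(P||Q) = 0.92075 + 0.80422 - 0.46184 = 1.26313 ≈ 1.2631 bits

D_KL(Q||P) = Σ Q(x) log₂(Q(x)/P(x))

Computing term by term:
  Q(1)·log₂(Q(1)/P(1)) = 0.0099·log₂(0.0099/0.2092) = -0.04357
  Q(2)·log₂(Q(2)/P(2)) = 0.1104·log₂(0.1104/0.4184) = -0.21220
  Q(3)·log₂(Q(3)/P(3)) = 0.8797·log₂(0.8797/0.3724) = 1.09097

D_KL(Q||P) = -0.04357 - 0.21220 + 1.09097 = 0.83520 ≈ 0.8352 bits

These are NOT equal (difference: 0.4279 bits). KL divergence is asymmetric: D_KL(P||Q) ≠ D_KL(Q||P) in general.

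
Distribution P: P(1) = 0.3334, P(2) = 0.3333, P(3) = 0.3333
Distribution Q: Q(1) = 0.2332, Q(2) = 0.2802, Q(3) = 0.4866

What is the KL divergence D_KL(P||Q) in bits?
0.0734 bits

D_KL(P||Q) = Σ P(x) log₂(P(x)/Q(x))

Computing term by term:
  P(1)·log₂(P(1)/Q(1)) = 0.3334·log₂(0.3334/0.2332) = 0.17193
  P(2)·log₂(P(2)/Q(2)) = 0.3333·log₂(0.3333/0.2802) = 0.08345
  P(3)·log₂(P(3)/Q(3)) = 0.3333·log₂(0.3333/0.4866) = -0.18195

D_KL(P||Q) = 0.17193 + 0.08345 - 0.18195 = 0.07343 ≈ 0.0734 bits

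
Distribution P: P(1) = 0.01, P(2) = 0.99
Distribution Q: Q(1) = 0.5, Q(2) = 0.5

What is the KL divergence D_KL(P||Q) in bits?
0.9192 bits

D_KL(P||Q) = Σ P(x) log₂(P(x)/Q(x))

Computing term by term:
  P(1)·log₂(P(1)/Q(1)) = 0.01·log₂(0.01/0.5) = -0.05644
  P(2)·log₂(P(2)/Q(2)) = 0.99·log₂(0.99/0.5) = 0.97565

D_KL(P||Q) = -0.05644 + 0.97565 = 0.91921 ≈ 0.9192 bits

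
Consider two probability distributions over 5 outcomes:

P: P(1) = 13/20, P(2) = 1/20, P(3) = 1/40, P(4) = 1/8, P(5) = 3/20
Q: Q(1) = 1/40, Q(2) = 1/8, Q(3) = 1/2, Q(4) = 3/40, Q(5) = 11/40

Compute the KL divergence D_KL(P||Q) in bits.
2.8421 bits

D_KL(P||Q) = Σ P(x) log₂(P(x)/Q(x))

Computing term by term:
  P(1)·log₂(P(1)/Q(1)) = (13/20)·log₂((13/20)/(1/40)) = 3.05529
  P(2)·log₂(P(2)/Q(2)) = (1/20)·log₂((1/20)/(1/8)) = -0.06610
  P(3)·log₂(P(3)/Q(3)) = (1/40)·log₂((1/40)/(1/2)) = -0.10805
  P(4)·log₂(P(4)/Q(4)) = (1/8)·log₂((1/8)/(3/40)) = 0.09212
  P(5)·log₂(P(5)/Q(5)) = (3/20)·log₂((3/20)/(11/40)) = -0.13117

D_KL(P||Q) = 3.05529 - 0.06610 - 0.10805 + 0.09212 - 0.13117 = 2.84209 ≈ 2.8421 bits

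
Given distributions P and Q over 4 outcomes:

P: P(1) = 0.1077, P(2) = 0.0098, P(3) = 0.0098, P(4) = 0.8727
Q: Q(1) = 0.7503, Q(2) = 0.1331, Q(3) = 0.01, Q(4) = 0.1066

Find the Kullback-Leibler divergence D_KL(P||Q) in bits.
2.3084 bits

D_KL(P||Q) = Σ P(x) log₂(P(x)/Q(x))

Computing term by term:
  P(1)·log₂(P(1)/Q(1)) = 0.1077·log₂(0.1077/0.7503) = -0.30161
  P(2)·log₂(P(2)/Q(2)) = 0.0098·log₂(0.0098/0.1331) = -0.03688
  P(3)·log₂(P(3)/Q(3)) = 0.0098·log₂(0.0098/0.01) = -0.00029
  P(4)·log₂(P(4)/Q(4)) = 0.8727·log₂(0.8727/0.1066) = 2.64714

D_KL(P||Q) = -0.30161 - 0.03688 - 0.00029 + 2.64714 = 2.30836 ≈ 2.3084 bits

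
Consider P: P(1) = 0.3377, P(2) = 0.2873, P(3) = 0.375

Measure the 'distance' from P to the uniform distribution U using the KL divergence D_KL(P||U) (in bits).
0.0085 bits

U(i) = 1/3 for all i

D_KL(P||U) = Σ P(x) log₂(P(x) / (1/3))
           = Σ P(x) log₂(P(x)) + log₂(3)
           = log₂(3) - H(P)

H(P) = -Σ P(x) log₂(P(x)):
  -P(1)·log₂(P(1)) = -(0.3377)·log₂(0.3377) = 0.52890
  -P(2)·log₂(P(2)) = -(0.2873)·log₂(0.2873) = 0.51696
  -P(3)·log₂(P(3)) = -(0.375)·log₂(0.375) = 0.53064
H(P) = 0.52890 + 0.51696 + 0.53064 = 1.57650 bits

log₂(3) = 1.58496 bits

D_KL(P||U) = 1.58496 - 1.57650 = 0.00846 ≈ 0.0085 bits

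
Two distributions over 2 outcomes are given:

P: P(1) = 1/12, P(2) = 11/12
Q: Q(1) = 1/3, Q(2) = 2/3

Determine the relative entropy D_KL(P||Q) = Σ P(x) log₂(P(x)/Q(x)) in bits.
0.2545 bits

D_KL(P||Q) = Σ P(x) log₂(P(x)/Q(x))

Computing term by term:
  P(1)·log₂(P(1)/Q(1)) = (1/12)·log₂((1/12)/(1/3)) = -0.16667
  P(2)·log₂(P(2)/Q(2)) = (11/12)·log₂((11/12)/(2/3)) = 0.42115

D_KL(P||Q) = -0.16667 + 0.42115 = 0.25448 ≈ 0.2545 bits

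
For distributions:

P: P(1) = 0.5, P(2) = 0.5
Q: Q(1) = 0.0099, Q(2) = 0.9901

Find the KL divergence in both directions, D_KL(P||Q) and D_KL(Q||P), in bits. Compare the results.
D_KL(P||Q) = 2.3364 bits, D_KL(Q||P) = 0.9199 bits. D_KL(P||Q) is larger than D_KL(Q||P) by 1.4165 bits; the two directions differ.

D_KL(P||Q) = Σ P(x) log₂(P(x)/Q(x))

Computing term by term:
  P(1)·log₂(P(1)/Q(1)) = 0.5·log₂(0.5/0.0099) = 2.82918
  P(2)·log₂(P(2)/Q(2)) = 0.5·log₂(0.5/0.9901) = -0.49282

D_KL(P||Q) = 2.82918 - 0.49282 = 2.33636 ≈ 2.3364 bits

D_KL(Q||P) = Σ Q(x) log₂(Q(x)/P(x))

Computing term by term:
  Q(1)·log₂(Q(1)/P(1)) = 0.0099·log₂(0.0099/0.5) = -0.05602
  Q(2)·log₂(Q(2)/P(2)) = 0.9901·log₂(0.9901/0.5) = 0.97589

D_KL(Q||P) = -0.05602 + 0.97589 = 0.91987 ≈ 0.9199 bits

These are NOT equal (difference: 1.4165 bits). KL divergence is asymmetric: D_KL(P||Q) ≠ D_KL(Q||P) in general.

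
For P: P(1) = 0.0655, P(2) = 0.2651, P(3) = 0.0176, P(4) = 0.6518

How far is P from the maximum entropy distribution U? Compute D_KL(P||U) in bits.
0.7296 bits

U(i) = 1/4 for all i

D_KL(P||U) = Σ P(x) log₂(P(x) / (1/4))
           = Σ P(x) log₂(P(x)) + log₂(4)
           = log₂(4) - H(P)

H(P) = -Σ P(x) log₂(P(x)):
  -P(1)·log₂(P(1)) = -(0.0655)·log₂(0.0655) = 0.25757
  -P(2)·log₂(P(2)) = -(0.2651)·log₂(0.2651) = 0.50777
  -P(3)·log₂(P(3)) = -(0.0176)·log₂(0.0176) = 0.10258
  -P(4)·log₂(P(4)) = -(0.6518)·log₂(0.6518) = 0.40249
H(P) = 0.25757 + 0.50777 + 0.10258 + 0.40249 = 1.27041 bits

log₂(4) = 2.00000 bits

D_KL(P||U) = 2.00000 - 1.27041 = 0.72959 ≈ 0.7296 bits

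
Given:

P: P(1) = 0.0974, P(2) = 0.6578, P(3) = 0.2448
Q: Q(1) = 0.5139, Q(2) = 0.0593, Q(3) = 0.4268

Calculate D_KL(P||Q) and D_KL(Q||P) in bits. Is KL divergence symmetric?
D_KL(P||Q) = 1.8536 bits, D_KL(Q||P) = 1.3695 bits. No, KL divergence is not symmetric.

D_KL(P||Q) = Σ P(x) log₂(P(x)/Q(x))

Computing term by term:
  P(1)·log₂(P(1)/Q(1)) = 0.0974·log₂(0.0974/0.5139) = -0.23371
  P(2)·log₂(P(2)/Q(2)) = 0.6578·log₂(0.6578/0.0593) = 2.28358
  P(3)·log₂(P(3)/Q(3)) = 0.2448·log₂(0.2448/0.4268) = -0.19632

D_KL(P||Q) = -0.23371 + 2.28358 - 0.19632 = 1.85355 ≈ 1.8536 bits

D_KL(Q||P) = Σ Q(x) log₂(Q(x)/P(x))

Computing term by term:
  Q(1)·log₂(Q(1)/P(1)) = 0.5139·log₂(0.5139/0.0974) = 1.23310
  Q(2)·log₂(Q(2)/P(2)) = 0.0593·log₂(0.0593/0.6578) = -0.20586
  Q(3)·log₂(Q(3)/P(3)) = 0.4268·log₂(0.4268/0.2448) = 0.34228

D_KL(Q||P) = 1.23310 - 0.20586 + 0.34228 = 1.36952 ≈ 1.3695 bits

These are NOT equal (difference: 0.4841 bits). KL divergence is asymmetric: D_KL(P||Q) ≠ D_KL(Q||P) in general.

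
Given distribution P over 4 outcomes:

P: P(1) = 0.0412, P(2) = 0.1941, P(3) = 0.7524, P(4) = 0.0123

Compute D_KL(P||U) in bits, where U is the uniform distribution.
0.9645 bits

U(i) = 1/4 for all i

D_KL(P||U) = Σ P(x) log₂(P(x) / (1/4))
           = Σ P(x) log₂(P(x)) + log₂(4)
           = log₂(4) - H(P)

H(P) = -Σ P(x) log₂(P(x)):
  -P(1)·log₂(P(1)) = -(0.0412)·log₂(0.0412) = 0.18957
  -P(2)·log₂(P(2)) = -(0.1941)·log₂(0.1941) = 0.45907
  -P(3)·log₂(P(3)) = -(0.7524)·log₂(0.7524) = 0.30881
  -P(4)·log₂(P(4)) = -(0.0123)·log₂(0.0123) = 0.07805
H(P) = 0.18957 + 0.45907 + 0.30881 + 0.07805 = 1.03550 bits

log₂(4) = 2.00000 bits

D_KL(P||U) = 2.00000 - 1.03550 = 0.96450 ≈ 0.9645 bits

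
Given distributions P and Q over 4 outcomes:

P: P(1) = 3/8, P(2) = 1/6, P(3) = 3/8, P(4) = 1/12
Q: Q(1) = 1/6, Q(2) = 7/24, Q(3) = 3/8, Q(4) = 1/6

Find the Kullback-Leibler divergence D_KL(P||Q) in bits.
0.2208 bits

D_KL(P||Q) = Σ P(x) log₂(P(x)/Q(x))

Computing term by term:
  P(1)·log₂(P(1)/Q(1)) = (3/8)·log₂((3/8)/(1/6)) = 0.43872
  P(2)·log₂(P(2)/Q(2)) = (1/6)·log₂((1/6)/(7/24)) = -0.13456
  P(3)·log₂(P(3)/Q(3)) = (3/8)·log₂((3/8)/(3/8)) = 0.00000
  P(4)·log₂(P(4)/Q(4)) = (1/12)·log₂((1/12)/(1/6)) = -0.08333

D_KL(P||Q) = 0.43872 - 0.13456 + 0.00000 - 0.08333 = 0.22083 ≈ 0.2208 bits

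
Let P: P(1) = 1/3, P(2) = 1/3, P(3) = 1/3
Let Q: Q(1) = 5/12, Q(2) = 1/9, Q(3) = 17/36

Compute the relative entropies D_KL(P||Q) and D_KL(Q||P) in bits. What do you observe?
D_KL(P||Q) = 0.2535 bits, D_KL(Q||P) = 0.1953 bits. The two directions give different values (D_KL(P||Q) exceeds D_KL(Q||P) by 0.0582 bits): KL divergence is asymmetric.

D_KL(P||Q) = Σ P(x) log₂(P(x)/Q(x))

Computing term by term:
  P(1)·log₂(P(1)/Q(1)) = (1/3)·log₂((1/3)/(5/12)) = -0.10731
  P(2)·log₂(P(2)/Q(2)) = (1/3)·log₂((1/3)/(1/9)) = 0.52832
  P(3)·log₂(P(3)/Q(3)) = (1/3)·log₂((1/3)/(17/36)) = -0.16750

D_KL(P||Q) = -0.10731 + 0.52832 - 0.16750 = 0.25351 ≈ 0.2535 bits

D_KL(Q||P) = Σ Q(x) log₂(Q(x)/P(x))

Computing term by term:
  Q(1)·log₂(Q(1)/P(1)) = (5/12)·log₂((5/12)/(1/3)) = 0.13414
  Q(2)·log₂(Q(2)/P(2)) = (1/9)·log₂((1/9)/(1/3)) = -0.17611
  Q(3)·log₂(Q(3)/P(3)) = (17/36)·log₂((17/36)/(1/3)) = 0.23729

D_KL(Q||P) = 0.13414 - 0.17611 + 0.23729 = 0.19532 ≈ 0.1953 bits

These are NOT equal (difference: 0.0582 bits). KL divergence is asymmetric: D_KL(P||Q) ≠ D_KL(Q||P) in general.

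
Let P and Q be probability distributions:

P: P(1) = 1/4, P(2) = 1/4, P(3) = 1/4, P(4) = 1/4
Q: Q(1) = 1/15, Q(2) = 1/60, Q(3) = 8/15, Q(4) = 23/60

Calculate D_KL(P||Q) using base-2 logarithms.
1.0260 bits

D_KL(P||Q) = Σ P(x) log₂(P(x)/Q(x))

Computing term by term:
  P(1)·log₂(P(1)/Q(1)) = (1/4)·log₂((1/4)/(1/15)) = 0.47672
  P(2)·log₂(P(2)/Q(2)) = (1/4)·log₂((1/4)/(1/60)) = 0.97672
  P(3)·log₂(P(3)/Q(3)) = (1/4)·log₂((1/4)/(8/15)) = -0.27328
  P(4)·log₂(P(4)/Q(4)) = (1/4)·log₂((1/4)/(23/60)) = -0.15417

D_KL(P||Q) = 0.47672 + 0.97672 - 0.27328 - 0.15417 = 1.02599 ≈ 1.0260 bits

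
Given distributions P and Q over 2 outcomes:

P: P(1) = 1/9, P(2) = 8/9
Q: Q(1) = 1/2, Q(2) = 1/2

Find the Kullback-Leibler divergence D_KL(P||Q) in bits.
0.4967 bits

D_KL(P||Q) = Σ P(x) log₂(P(x)/Q(x))

Computing term by term:
  P(1)·log₂(P(1)/Q(1)) = (1/9)·log₂((1/9)/(1/2)) = -0.24110
  P(2)·log₂(P(2)/Q(2)) = (8/9)·log₂((8/9)/(1/2)) = 0.73784

D_KL(P||Q) = -0.24110 + 0.73784 = 0.49674 ≈ 0.4967 bits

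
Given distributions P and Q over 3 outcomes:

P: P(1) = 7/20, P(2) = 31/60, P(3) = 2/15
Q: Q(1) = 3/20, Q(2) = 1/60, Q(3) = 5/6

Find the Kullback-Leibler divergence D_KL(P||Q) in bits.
2.6350 bits

D_KL(P||Q) = Σ P(x) log₂(P(x)/Q(x))

Computing term by term:
  P(1)·log₂(P(1)/Q(1)) = (7/20)·log₂((7/20)/(3/20)) = 0.42784
  P(2)·log₂(P(2)/Q(2)) = (31/60)·log₂((31/60)/(1/60)) = 2.55967
  P(3)·log₂(P(3)/Q(3)) = (2/15)·log₂((2/15)/(5/6)) = -0.35251

D_KL(P||Q) = 0.42784 + 2.55967 - 0.35251 = 2.63500 ≈ 2.6350 bits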